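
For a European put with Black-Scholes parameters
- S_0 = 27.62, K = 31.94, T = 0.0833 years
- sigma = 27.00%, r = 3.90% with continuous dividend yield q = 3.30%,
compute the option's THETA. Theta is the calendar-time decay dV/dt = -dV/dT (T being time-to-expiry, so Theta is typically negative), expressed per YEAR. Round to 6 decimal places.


Answer: Theta = -0.653929

Derivation:
d1 = -1.8194395052; d2 = -1.8973662016
phi(d1) = 0.0762209751; exp(-qT) = 0.9972548748; exp(-rT) = 0.9967565713
Theta = -S*exp(-qT)*phi(d1)*sigma/(2*sqrt(T)) + r*K*exp(-rT)*N(-d2) - q*S*exp(-qT)*N(-d1)
N(-d1) = 0.9655777979; N(-d2) = 0.9711101884; sqrt(T) = 0.2886173938
Term 1 = -27.6200 * 0.9972548748 * 0.0762209751 * 0.2700 / (2 * 0.2886173938) = -0.9820093218
Term 2 = 0.0390 * 31.9400 * 0.9967565713 * 0.9711101884 = 1.2057496288
Term 3 = -0.0330 * 27.6200 * 0.9972548748 * 0.9655777979 = -0.8776695947
Theta = -0.9820093218 + (1.2057496288) + (-0.8776695947) = -0.653929


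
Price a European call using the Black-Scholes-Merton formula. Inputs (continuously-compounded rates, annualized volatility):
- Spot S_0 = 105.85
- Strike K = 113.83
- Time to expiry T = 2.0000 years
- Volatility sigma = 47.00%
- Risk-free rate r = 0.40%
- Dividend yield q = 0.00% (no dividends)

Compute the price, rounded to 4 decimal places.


d1 = (ln(S/K) + (r - q + 0.5*sigma^2) * T) / (sigma * sqrt(T)) = 0.23502558
d2 = d1 - sigma * sqrt(T) = -0.42965479
exp(-rT) = 0.99203191; exp(-qT) = 1.00000000
C = S_0 * exp(-qT) * N(d1) - K * exp(-rT) * N(d2)
N(d1) = 0.59290556; N(d2) = 0.33372339
C = 105.8500 * 1.00000000 * 0.59290556 - 113.8300 * 0.99203191 * 0.33372339 = 25.0740

Answer: Price = 25.0740


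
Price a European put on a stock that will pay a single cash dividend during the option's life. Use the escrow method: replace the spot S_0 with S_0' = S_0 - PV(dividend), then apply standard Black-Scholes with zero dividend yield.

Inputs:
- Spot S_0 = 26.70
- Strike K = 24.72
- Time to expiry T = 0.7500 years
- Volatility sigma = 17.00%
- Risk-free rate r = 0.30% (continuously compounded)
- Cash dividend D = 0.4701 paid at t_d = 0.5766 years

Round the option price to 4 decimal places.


PV(D) = D * exp(-r * t_d) = 0.4701 * 0.99827170 = 0.46928752
S_0' = S_0 - PV(D) = 26.7000 - 0.46928752 = 26.23071248
d1 = (ln(S_0'/K) + (r + sigma^2/2)*T) / (sigma*sqrt(T)) = 0.49180614
d2 = d1 - sigma*sqrt(T) = 0.34458182
exp(-rT) = 0.99775253
N(-d1) = 0.31142820; N(-d2) = 0.36520439
P = K * exp(-rT) * N(-d2) - S_0' * N(-d1) = 24.7200 * 0.99775253 * 0.36520439 - 26.23071248 * 0.31142820 = 0.8386

Answer: Price = 0.8386


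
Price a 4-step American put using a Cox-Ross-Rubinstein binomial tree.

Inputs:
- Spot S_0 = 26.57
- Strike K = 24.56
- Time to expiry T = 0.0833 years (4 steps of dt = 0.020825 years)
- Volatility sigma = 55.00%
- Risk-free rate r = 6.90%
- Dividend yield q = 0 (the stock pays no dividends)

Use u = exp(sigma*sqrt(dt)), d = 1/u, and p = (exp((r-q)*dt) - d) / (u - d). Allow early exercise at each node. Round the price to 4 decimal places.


Answer: Price = V(0,0) = 0.8478

Derivation:
dt = T/N = 0.020825
u = exp(sigma*sqrt(dt)) = 1.082605; d = 1/u = 0.923698
p = (exp((r-q)*dt) - d) / (u - d) = 0.489217
Discount per step: exp(-r*dt) = 0.998564
Stock lattice S(k, i) with i counting down-moves:
  k=0: S(0,0) = 26.5700
  k=1: S(1,0) = 28.7648; S(1,1) = 24.5427
  k=2: S(2,0) = 31.1409; S(2,1) = 26.5700; S(2,2) = 22.6700
  k=3: S(3,0) = 33.7133; S(3,1) = 28.7648; S(3,2) = 24.5427; S(3,3) = 20.9403
  k=4: S(4,0) = 36.4982; S(4,1) = 31.1409; S(4,2) = 26.5700; S(4,3) = 22.6700; S(4,4) = 19.3425
Terminal payoffs V(N, i) = max(K - S_T, 0):
  V(4,0) = 0.000000; V(4,1) = 0.000000; V(4,2) = 0.000000; V(4,3) = 1.889983; V(4,4) = 5.217522
Backward induction: V(k, i) = exp(-r*dt) * [p * V(k+1, i) + (1-p) * V(k+1, i+1)]; then take max(V_cont, immediate exercise) for American.
  V(3,0) = exp(-r*dt) * [p*0.000000 + (1-p)*0.000000] = 0.000000; exercise = 0.000000; V(3,0) = max -> 0.000000
  V(3,1) = exp(-r*dt) * [p*0.000000 + (1-p)*0.000000] = 0.000000; exercise = 0.000000; V(3,1) = max -> 0.000000
  V(3,2) = exp(-r*dt) * [p*0.000000 + (1-p)*1.889983] = 0.963985; exercise = 0.017336; V(3,2) = max -> 0.963985
  V(3,3) = exp(-r*dt) * [p*1.889983 + (1-p)*5.217522] = 3.584479; exercise = 3.619744; V(3,3) = max -> 3.619744
  V(2,0) = exp(-r*dt) * [p*0.000000 + (1-p)*0.000000] = 0.000000; exercise = 0.000000; V(2,0) = max -> 0.000000
  V(2,1) = exp(-r*dt) * [p*0.000000 + (1-p)*0.963985] = 0.491680; exercise = 0.000000; V(2,1) = max -> 0.491680
  V(2,2) = exp(-r*dt) * [p*0.963985 + (1-p)*3.619744] = 2.317170; exercise = 1.889983; V(2,2) = max -> 2.317170
  V(1,0) = exp(-r*dt) * [p*0.000000 + (1-p)*0.491680] = 0.250781; exercise = 0.000000; V(1,0) = max -> 0.250781
  V(1,1) = exp(-r*dt) * [p*0.491680 + (1-p)*2.317170] = 1.422064; exercise = 0.017336; V(1,1) = max -> 1.422064
  V(0,0) = exp(-r*dt) * [p*0.250781 + (1-p)*1.422064] = 0.847833; exercise = 0.000000; V(0,0) = max -> 0.847833


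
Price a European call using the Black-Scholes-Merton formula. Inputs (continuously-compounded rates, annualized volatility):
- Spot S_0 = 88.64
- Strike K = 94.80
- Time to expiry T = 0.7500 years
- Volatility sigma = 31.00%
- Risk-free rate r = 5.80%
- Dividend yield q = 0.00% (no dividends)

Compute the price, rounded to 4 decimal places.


d1 = (ln(S/K) + (r - q + 0.5*sigma^2) * T) / (sigma * sqrt(T)) = 0.04600667
d2 = d1 - sigma * sqrt(T) = -0.22246120
exp(-rT) = 0.95743255; exp(-qT) = 1.00000000
C = S_0 * exp(-qT) * N(d1) - K * exp(-rT) * N(d2)
N(d1) = 0.51834753; N(d2) = 0.41197744
C = 88.6400 * 1.00000000 * 0.51834753 - 94.8000 * 0.95743255 * 0.41197744 = 8.5534

Answer: Price = 8.5534


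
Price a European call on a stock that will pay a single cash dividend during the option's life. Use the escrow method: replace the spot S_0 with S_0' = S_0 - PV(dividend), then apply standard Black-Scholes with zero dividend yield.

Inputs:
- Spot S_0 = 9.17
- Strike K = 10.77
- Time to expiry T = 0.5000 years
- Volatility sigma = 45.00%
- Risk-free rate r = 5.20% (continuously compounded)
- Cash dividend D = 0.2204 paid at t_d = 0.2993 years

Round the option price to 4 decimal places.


PV(D) = D * exp(-r * t_d) = 0.2204 * 0.98455689 = 0.21699634
S_0' = S_0 - PV(D) = 9.1700 - 0.21699634 = 8.95300366
d1 = (ln(S_0'/K) + (r + sigma^2/2)*T) / (sigma*sqrt(T)) = -0.33988395
d2 = d1 - sigma*sqrt(T) = -0.65808200
exp(-rT) = 0.97433509
N(d1) = 0.36697196; N(d2) = 0.25524272
C = S_0' * N(d1) - K * exp(-rT) * N(d2) = 8.95300366 * 0.36697196 - 10.7700 * 0.97433509 * 0.25524272 = 0.6071

Answer: Price = 0.6071


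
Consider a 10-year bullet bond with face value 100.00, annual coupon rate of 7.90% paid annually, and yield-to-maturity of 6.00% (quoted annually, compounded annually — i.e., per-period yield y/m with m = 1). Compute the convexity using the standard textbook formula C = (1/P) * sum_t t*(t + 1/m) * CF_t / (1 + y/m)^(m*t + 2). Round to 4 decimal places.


Coupon per period c = face * coupon_rate / m = 7.900000
Periods per year m = 1; per-period yield y/m = 0.060000
Number of cashflows N = 10
Cashflows (t years, CF_t, discount factor 1/(1+y/m)^(m*t), PV):
  t = 1.0000: CF_t = 7.900000, DF = 0.943396, PV = 7.452830
  t = 2.0000: CF_t = 7.900000, DF = 0.889996, PV = 7.030972
  t = 3.0000: CF_t = 7.900000, DF = 0.839619, PV = 6.632992
  t = 4.0000: CF_t = 7.900000, DF = 0.792094, PV = 6.257540
  t = 5.0000: CF_t = 7.900000, DF = 0.747258, PV = 5.903340
  t = 6.0000: CF_t = 7.900000, DF = 0.704961, PV = 5.569188
  t = 7.0000: CF_t = 7.900000, DF = 0.665057, PV = 5.253951
  t = 8.0000: CF_t = 7.900000, DF = 0.627412, PV = 4.956558
  t = 9.0000: CF_t = 7.900000, DF = 0.591898, PV = 4.675998
  t = 10.0000: CF_t = 107.900000, DF = 0.558395, PV = 60.250796
Price P = sum_t PV_t = 113.984165
Convexity numerator sum_t t*(t + 1/m) * CF_t / (1+y/m)^(m*t + 2):
  t = 1.0000: term = 13.265985
  t = 2.0000: term = 37.545240
  t = 3.0000: term = 70.840075
  t = 4.0000: term = 111.383765
  t = 5.0000: term = 157.618536
  t = 6.0000: term = 208.175425
  t = 7.0000: term = 261.855880
  t = 8.0000: term = 317.614949
  t = 9.0000: term = 374.545931
  t = 10.0000: term = 5898.529376
Convexity = (1/P) * sum = 7451.375161 / 113.984165 = 65.372020

Answer: Convexity = 65.3720


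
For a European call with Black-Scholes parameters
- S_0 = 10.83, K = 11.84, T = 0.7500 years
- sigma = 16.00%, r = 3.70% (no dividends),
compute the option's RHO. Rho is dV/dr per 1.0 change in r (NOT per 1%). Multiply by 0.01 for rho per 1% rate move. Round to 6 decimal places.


Answer: Rho = 2.626950

Derivation:
d1 = -0.3739322211; d2 = -0.5124962857
phi(d1) = 0.3720038087; exp(-qT) = 1.0000000000; exp(-rT) = 0.9726314943
N(d2) = 0.3041518596
Rho = K*T*exp(-rT)*N(d2) = 11.8400 * 0.7500 * 0.9726314943 * 0.3041518596 = 2.626950


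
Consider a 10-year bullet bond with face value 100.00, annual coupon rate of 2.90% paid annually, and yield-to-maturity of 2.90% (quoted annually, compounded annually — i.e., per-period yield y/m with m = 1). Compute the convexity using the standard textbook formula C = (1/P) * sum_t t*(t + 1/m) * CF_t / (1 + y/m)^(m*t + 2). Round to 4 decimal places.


Coupon per period c = face * coupon_rate / m = 2.900000
Periods per year m = 1; per-period yield y/m = 0.029000
Number of cashflows N = 10
Cashflows (t years, CF_t, discount factor 1/(1+y/m)^(m*t), PV):
  t = 1.0000: CF_t = 2.900000, DF = 0.971817, PV = 2.818270
  t = 2.0000: CF_t = 2.900000, DF = 0.944429, PV = 2.738844
  t = 3.0000: CF_t = 2.900000, DF = 0.917812, PV = 2.661656
  t = 4.0000: CF_t = 2.900000, DF = 0.891946, PV = 2.586643
  t = 5.0000: CF_t = 2.900000, DF = 0.866808, PV = 2.513744
  t = 6.0000: CF_t = 2.900000, DF = 0.842379, PV = 2.442900
  t = 7.0000: CF_t = 2.900000, DF = 0.818639, PV = 2.374053
  t = 8.0000: CF_t = 2.900000, DF = 0.795567, PV = 2.307146
  t = 9.0000: CF_t = 2.900000, DF = 0.773146, PV = 2.242124
  t = 10.0000: CF_t = 102.900000, DF = 0.751357, PV = 77.314620
Price P = sum_t PV_t = 100.000000
Convexity numerator sum_t t*(t + 1/m) * CF_t / (1+y/m)^(m*t + 2):
  t = 1.0000: term = 5.323311
  t = 2.0000: term = 15.519858
  t = 3.0000: term = 30.164933
  t = 4.0000: term = 48.858007
  t = 5.0000: term = 71.221584
  t = 6.0000: term = 96.900114
  t = 7.0000: term = 125.558943
  t = 8.0000: term = 156.883311
  t = 9.0000: term = 190.577394
  t = 10.0000: term = 8031.997466
Convexity = (1/P) * sum = 8773.004923 / 100.000000 = 87.730049

Answer: Convexity = 87.7300


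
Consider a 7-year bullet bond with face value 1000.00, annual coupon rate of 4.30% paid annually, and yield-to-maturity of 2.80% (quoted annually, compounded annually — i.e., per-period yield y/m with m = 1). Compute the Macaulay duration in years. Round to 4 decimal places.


Coupon per period c = face * coupon_rate / m = 43.000000
Periods per year m = 1; per-period yield y/m = 0.028000
Number of cashflows N = 7
Cashflows (t years, CF_t, discount factor 1/(1+y/m)^(m*t), PV):
  t = 1.0000: CF_t = 43.000000, DF = 0.972763, PV = 41.828794
  t = 2.0000: CF_t = 43.000000, DF = 0.946267, PV = 40.689488
  t = 3.0000: CF_t = 43.000000, DF = 0.920493, PV = 39.581214
  t = 4.0000: CF_t = 43.000000, DF = 0.895422, PV = 38.503127
  t = 5.0000: CF_t = 43.000000, DF = 0.871033, PV = 37.454403
  t = 6.0000: CF_t = 43.000000, DF = 0.847308, PV = 36.434244
  t = 7.0000: CF_t = 1043.000000, DF = 0.824230, PV = 859.671454
Price P = sum_t PV_t = 1094.162724
Macaulay numerator sum_t t * PV_t:
  t * PV_t at t = 1.0000: 41.828794
  t * PV_t at t = 2.0000: 81.378976
  t * PV_t at t = 3.0000: 118.743642
  t * PV_t at t = 4.0000: 154.012506
  t * PV_t at t = 5.0000: 187.272016
  t * PV_t at t = 6.0000: 218.605467
  t * PV_t at t = 7.0000: 6017.700176
Macaulay duration D = (sum_t t * PV_t) / P = 6819.541578 / 1094.162724 = 6.232658

Answer: Macaulay duration = 6.2327 years


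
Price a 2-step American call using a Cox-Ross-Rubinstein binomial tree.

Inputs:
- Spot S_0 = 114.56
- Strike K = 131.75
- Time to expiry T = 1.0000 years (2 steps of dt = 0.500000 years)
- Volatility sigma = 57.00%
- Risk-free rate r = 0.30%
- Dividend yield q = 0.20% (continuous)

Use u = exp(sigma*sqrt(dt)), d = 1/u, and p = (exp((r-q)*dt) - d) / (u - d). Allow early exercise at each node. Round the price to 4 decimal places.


Answer: Price = V(0,0) = 20.0211

Derivation:
dt = T/N = 0.500000
u = exp(sigma*sqrt(dt)) = 1.496383; d = 1/u = 0.668278
p = (exp((r-q)*dt) - d) / (u - d) = 0.401183
Discount per step: exp(-r*dt) = 0.998501
Stock lattice S(k, i) with i counting down-moves:
  k=0: S(0,0) = 114.5600
  k=1: S(1,0) = 171.4256; S(1,1) = 76.5579
  k=2: S(2,0) = 256.5184; S(2,1) = 114.5600; S(2,2) = 51.1620
Terminal payoffs V(N, i) = max(S_T - K, 0):
  V(2,0) = 124.768409; V(2,1) = 0.000000; V(2,2) = 0.000000
Backward induction: V(k, i) = exp(-r*dt) * [p * V(k+1, i) + (1-p) * V(k+1, i+1)]; then take max(V_cont, immediate exercise) for American.
  V(1,0) = exp(-r*dt) * [p*124.768409 + (1-p)*0.000000] = 49.980001; exercise = 39.675637; V(1,0) = max -> 49.980001
  V(1,1) = exp(-r*dt) * [p*0.000000 + (1-p)*0.000000] = 0.000000; exercise = 0.000000; V(1,1) = max -> 0.000000
  V(0,0) = exp(-r*dt) * [p*49.980001 + (1-p)*0.000000] = 20.021097; exercise = 0.000000; V(0,0) = max -> 20.021097


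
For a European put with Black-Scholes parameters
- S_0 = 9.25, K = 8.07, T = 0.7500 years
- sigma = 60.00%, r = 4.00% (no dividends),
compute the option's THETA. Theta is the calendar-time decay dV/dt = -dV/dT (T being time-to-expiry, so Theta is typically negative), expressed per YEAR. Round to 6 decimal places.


d1 = 0.5801794188; d2 = 0.0605641765
phi(d1) = 0.3371448523; exp(-qT) = 1.0000000000; exp(-rT) = 0.9704455335
Theta = -S*exp(-qT)*phi(d1)*sigma/(2*sqrt(T)) + r*K*exp(-rT)*N(-d2) - q*S*exp(-qT)*N(-d1)
N(-d1) = 0.2808968156; N(-d2) = 0.4758531521; sqrt(T) = 0.8660254038
Term 1 = -9.2500 * 1.0000000000 * 0.3371448523 * 0.6000 / (2 * 0.8660254038) = -1.0803112253
Term 2 = 0.0400 * 8.0700 * 0.9704455335 * 0.4758531521 = 0.1490656719
Term 3 = 0 (no dividend yield, q = 0)
Theta = -1.0803112253 + (0.1490656719) + (0.0000000000) = -0.931246

Answer: Theta = -0.931246


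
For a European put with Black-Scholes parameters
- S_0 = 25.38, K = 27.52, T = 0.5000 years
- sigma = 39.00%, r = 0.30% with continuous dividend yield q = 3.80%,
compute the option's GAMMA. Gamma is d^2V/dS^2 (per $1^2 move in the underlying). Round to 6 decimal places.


d1 = -0.2191180709; d2 = -0.4948897155
phi(d1) = 0.3894791685; exp(-qT) = 0.9811793622; exp(-rT) = 0.9985011244
Gamma = exp(-qT) * phi(d1) / (S * sigma * sqrt(T)) = 0.9811793622 * 0.3894791685 / (25.3800 * 0.3900 * 0.7071067812) = 0.054600

Answer: Gamma = 0.054600


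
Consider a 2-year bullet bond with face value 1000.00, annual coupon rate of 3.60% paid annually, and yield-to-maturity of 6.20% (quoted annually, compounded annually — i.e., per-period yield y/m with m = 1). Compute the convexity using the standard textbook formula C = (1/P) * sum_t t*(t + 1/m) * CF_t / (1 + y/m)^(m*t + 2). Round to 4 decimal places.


Coupon per period c = face * coupon_rate / m = 36.000000
Periods per year m = 1; per-period yield y/m = 0.062000
Number of cashflows N = 2
Cashflows (t years, CF_t, discount factor 1/(1+y/m)^(m*t), PV):
  t = 1.0000: CF_t = 36.000000, DF = 0.941620, PV = 33.898305
  t = 2.0000: CF_t = 1036.000000, DF = 0.886647, PV = 918.566752
Price P = sum_t PV_t = 952.465057
Convexity numerator sum_t t*(t + 1/m) * CF_t / (1+y/m)^(m*t + 2):
  t = 1.0000: term = 60.111691
  t = 2.0000: term = 4886.669178
Convexity = (1/P) * sum = 4946.780870 / 952.465057 = 5.193661

Answer: Convexity = 5.1937


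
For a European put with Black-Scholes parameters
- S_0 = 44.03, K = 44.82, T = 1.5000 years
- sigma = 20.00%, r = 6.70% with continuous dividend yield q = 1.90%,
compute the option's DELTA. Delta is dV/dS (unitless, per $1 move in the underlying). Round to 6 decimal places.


Answer: Delta = -0.355224

Derivation:
d1 = 0.3438134479; d2 = 0.0988644736
phi(d1) = 0.3760465362; exp(-qT) = 0.9719022941; exp(-rT) = 0.9043851124
N(-d1) = 0.3654932931
Delta = -exp(-qT) * N(-d1) = -0.9719022941 * 0.3654932931 = -0.355224


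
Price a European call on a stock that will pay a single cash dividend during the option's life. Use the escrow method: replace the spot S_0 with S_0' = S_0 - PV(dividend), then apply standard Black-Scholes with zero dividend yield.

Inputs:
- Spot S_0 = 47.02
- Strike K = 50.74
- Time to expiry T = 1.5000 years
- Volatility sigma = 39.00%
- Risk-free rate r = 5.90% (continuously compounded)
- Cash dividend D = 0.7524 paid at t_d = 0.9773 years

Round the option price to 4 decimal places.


Answer: Price = 8.6877

Derivation:
PV(D) = D * exp(-r * t_d) = 0.7524 * 0.94397018 = 0.71024317
S_0' = S_0 - PV(D) = 47.0200 - 0.71024317 = 46.30975683
d1 = (ln(S_0'/K) + (r + sigma^2/2)*T) / (sigma*sqrt(T)) = 0.23283366
d2 = d1 - sigma*sqrt(T) = -0.24481684
exp(-rT) = 0.91530311
N(d1) = 0.59205471; N(d2) = 0.40329913
C = S_0' * N(d1) - K * exp(-rT) * N(d2) = 46.30975683 * 0.59205471 - 50.7400 * 0.91530311 * 0.40329913 = 8.6877


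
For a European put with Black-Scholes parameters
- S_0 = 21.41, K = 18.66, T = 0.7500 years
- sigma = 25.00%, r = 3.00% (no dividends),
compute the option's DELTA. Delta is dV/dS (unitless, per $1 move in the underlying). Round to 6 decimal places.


Answer: Delta = -0.198456

Derivation:
d1 = 0.8471502401; d2 = 0.6306438891
phi(d1) = 0.2786579325; exp(-qT) = 1.0000000000; exp(-rT) = 0.9777512372
N(-d1) = 0.1984556925
Delta = -exp(-qT) * N(-d1) = -1.0000000000 * 0.1984556925 = -0.198456


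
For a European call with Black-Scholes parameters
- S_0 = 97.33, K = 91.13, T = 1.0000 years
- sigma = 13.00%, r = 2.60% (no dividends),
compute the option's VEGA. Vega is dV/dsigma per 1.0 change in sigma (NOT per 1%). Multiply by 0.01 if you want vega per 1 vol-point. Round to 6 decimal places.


Answer: Vega = 28.838454

Derivation:
d1 = 0.7713092918; d2 = 0.6413092918
phi(d1) = 0.2962956383; exp(-qT) = 1.0000000000; exp(-rT) = 0.9743350896
Vega = S * exp(-qT) * phi(d1) * sqrt(T) = 97.3300 * 1.0000000000 * 0.2962956383 * 1.0000000000 = 28.838454


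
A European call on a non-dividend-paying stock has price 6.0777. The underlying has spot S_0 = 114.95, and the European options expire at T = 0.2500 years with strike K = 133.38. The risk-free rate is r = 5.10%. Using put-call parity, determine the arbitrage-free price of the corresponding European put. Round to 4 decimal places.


Answer: Put price = 22.8179

Derivation:
Put-call parity: C - P = S_0 * exp(-qT) - K * exp(-rT).
S_0 * exp(-qT) = 114.9500 * 1.00000000 = 114.95000000
K * exp(-rT) = 133.3800 * 0.98733094 = 131.69020036
P = C - S*exp(-qT) + K*exp(-rT)
P = 6.0777 - 114.95000000 + 131.69020036 = 22.8179


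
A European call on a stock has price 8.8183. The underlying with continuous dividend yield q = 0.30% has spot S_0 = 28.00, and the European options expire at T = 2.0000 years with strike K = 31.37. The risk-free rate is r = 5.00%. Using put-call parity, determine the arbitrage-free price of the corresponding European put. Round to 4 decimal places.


Answer: Put price = 9.3705

Derivation:
Put-call parity: C - P = S_0 * exp(-qT) - K * exp(-rT).
S_0 * exp(-qT) = 28.0000 * 0.99401796 = 27.83250299
K * exp(-rT) = 31.3700 * 0.90483742 = 28.38474980
P = C - S*exp(-qT) + K*exp(-rT)
P = 8.8183 - 27.83250299 + 28.38474980 = 9.3705


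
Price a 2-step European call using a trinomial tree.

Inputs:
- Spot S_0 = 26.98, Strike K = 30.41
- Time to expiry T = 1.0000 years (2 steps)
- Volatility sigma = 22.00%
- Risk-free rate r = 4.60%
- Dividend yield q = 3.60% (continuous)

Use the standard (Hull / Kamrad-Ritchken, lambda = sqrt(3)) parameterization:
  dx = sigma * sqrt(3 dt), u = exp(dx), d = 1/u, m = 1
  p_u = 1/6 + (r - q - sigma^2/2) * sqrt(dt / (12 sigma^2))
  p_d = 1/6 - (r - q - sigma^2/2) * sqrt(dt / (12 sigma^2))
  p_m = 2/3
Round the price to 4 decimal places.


Answer: Price = V(0,0) = 1.3166

Derivation:
dt = T/N = 0.500000; dx = sigma*sqrt(3*dt) = 0.269444
u = exp(dx) = 1.309236; d = 1/u = 0.763804
p_u = 0.153491, p_m = 0.666667, p_d = 0.179842
Discount per step: exp(-r*dt) = 0.977262
Stock lattice S(k, j) with j the centered position index:
  k=0: S(0,+0) = 26.9800
  k=1: S(1,-1) = 20.6074; S(1,+0) = 26.9800; S(1,+1) = 35.3232
  k=2: S(2,-2) = 15.7400; S(2,-1) = 20.6074; S(2,+0) = 26.9800; S(2,+1) = 35.3232; S(2,+2) = 46.2464
Terminal payoffs V(N, j) = max(S_T - K, 0):
  V(2,-2) = 0.000000; V(2,-1) = 0.000000; V(2,+0) = 0.000000; V(2,+1) = 4.913191; V(2,+2) = 15.836399
Backward induction: V(k, j) = exp(-r*dt) * [p_u * V(k+1, j+1) + p_m * V(k+1, j) + p_d * V(k+1, j-1)]
  V(1,-1) = exp(-r*dt) * [p_u*0.000000 + p_m*0.000000 + p_d*0.000000] = 0.000000
  V(1,+0) = exp(-r*dt) * [p_u*4.913191 + p_m*0.000000 + p_d*0.000000] = 0.736985
  V(1,+1) = exp(-r*dt) * [p_u*15.836399 + p_m*4.913191 + p_d*0.000000] = 5.576466
  V(0,+0) = exp(-r*dt) * [p_u*5.576466 + p_m*0.736985 + p_d*0.000000] = 1.316630


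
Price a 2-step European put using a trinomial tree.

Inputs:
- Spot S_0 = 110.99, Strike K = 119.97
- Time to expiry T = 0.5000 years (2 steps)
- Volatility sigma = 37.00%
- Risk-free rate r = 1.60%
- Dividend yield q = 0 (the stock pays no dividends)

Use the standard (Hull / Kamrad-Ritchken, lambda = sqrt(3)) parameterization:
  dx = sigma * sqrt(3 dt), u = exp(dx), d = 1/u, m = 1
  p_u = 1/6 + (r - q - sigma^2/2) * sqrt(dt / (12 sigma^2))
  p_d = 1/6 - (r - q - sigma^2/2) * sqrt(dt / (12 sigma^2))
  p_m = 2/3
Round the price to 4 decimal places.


dt = T/N = 0.250000; dx = sigma*sqrt(3*dt) = 0.320429
u = exp(dx) = 1.377719; d = 1/u = 0.725837
p_u = 0.146206, p_m = 0.666667, p_d = 0.187127
Discount per step: exp(-r*dt) = 0.996008
Stock lattice S(k, j) with j the centered position index:
  k=0: S(0,+0) = 110.9900
  k=1: S(1,-1) = 80.5607; S(1,+0) = 110.9900; S(1,+1) = 152.9131
  k=2: S(2,-2) = 58.4739; S(2,-1) = 80.5607; S(2,+0) = 110.9900; S(2,+1) = 152.9131; S(2,+2) = 210.6713
Terminal payoffs V(N, j) = max(K - S_T, 0):
  V(2,-2) = 61.496053; V(2,-1) = 39.409319; V(2,+0) = 8.980000; V(2,+1) = 0.000000; V(2,+2) = 0.000000
Backward induction: V(k, j) = exp(-r*dt) * [p_u * V(k+1, j+1) + p_m * V(k+1, j) + p_d * V(k+1, j-1)]
  V(1,-1) = exp(-r*dt) * [p_u*8.980000 + p_m*39.409319 + p_d*61.496053] = 38.937348
  V(1,+0) = exp(-r*dt) * [p_u*0.000000 + p_m*8.980000 + p_d*39.409319] = 13.307895
  V(1,+1) = exp(-r*dt) * [p_u*0.000000 + p_m*0.000000 + p_d*8.980000] = 1.673697
  V(0,+0) = exp(-r*dt) * [p_u*1.673697 + p_m*13.307895 + p_d*38.937348] = 16.337402

Answer: Price = V(0,0) = 16.3374


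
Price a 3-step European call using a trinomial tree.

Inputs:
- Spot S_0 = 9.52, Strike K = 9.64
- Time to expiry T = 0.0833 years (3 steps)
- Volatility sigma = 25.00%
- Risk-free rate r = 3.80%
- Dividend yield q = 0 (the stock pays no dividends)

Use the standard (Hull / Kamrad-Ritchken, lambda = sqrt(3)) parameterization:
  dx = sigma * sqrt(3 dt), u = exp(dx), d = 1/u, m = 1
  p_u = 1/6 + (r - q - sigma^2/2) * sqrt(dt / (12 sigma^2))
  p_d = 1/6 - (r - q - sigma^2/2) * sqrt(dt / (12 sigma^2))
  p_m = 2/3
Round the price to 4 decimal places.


Answer: Price = V(0,0) = 0.2272

Derivation:
dt = T/N = 0.027767; dx = sigma*sqrt(3*dt) = 0.072154
u = exp(dx) = 1.074821; d = 1/u = 0.930387
p_u = 0.167965, p_m = 0.666667, p_d = 0.165368
Discount per step: exp(-r*dt) = 0.998945
Stock lattice S(k, j) with j the centered position index:
  k=0: S(0,+0) = 9.5200
  k=1: S(1,-1) = 8.8573; S(1,+0) = 9.5200; S(1,+1) = 10.2323
  k=2: S(2,-2) = 8.2407; S(2,-1) = 8.8573; S(2,+0) = 9.5200; S(2,+1) = 10.2323; S(2,+2) = 10.9979
  k=3: S(3,-3) = 7.6670; S(3,-2) = 8.2407; S(3,-1) = 8.8573; S(3,+0) = 9.5200; S(3,+1) = 10.2323; S(3,+2) = 10.9979; S(3,+3) = 11.8208
Terminal payoffs V(N, j) = max(S_T - K, 0):
  V(3,-3) = 0.000000; V(3,-2) = 0.000000; V(3,-1) = 0.000000; V(3,+0) = 0.000000; V(3,+1) = 0.592298; V(3,+2) = 1.357891; V(3,+3) = 2.180767
Backward induction: V(k, j) = exp(-r*dt) * [p_u * V(k+1, j+1) + p_m * V(k+1, j) + p_d * V(k+1, j-1)]
  V(2,-2) = exp(-r*dt) * [p_u*0.000000 + p_m*0.000000 + p_d*0.000000] = 0.000000
  V(2,-1) = exp(-r*dt) * [p_u*0.000000 + p_m*0.000000 + p_d*0.000000] = 0.000000
  V(2,+0) = exp(-r*dt) * [p_u*0.592298 + p_m*0.000000 + p_d*0.000000] = 0.099381
  V(2,+1) = exp(-r*dt) * [p_u*1.357891 + p_m*0.592298 + p_d*0.000000] = 0.622287
  V(2,+2) = exp(-r*dt) * [p_u*2.180767 + p_m*1.357891 + p_d*0.592298] = 1.368057
  V(1,-1) = exp(-r*dt) * [p_u*0.099381 + p_m*0.000000 + p_d*0.000000] = 0.016675
  V(1,+0) = exp(-r*dt) * [p_u*0.622287 + p_m*0.099381 + p_d*0.000000] = 0.170596
  V(1,+1) = exp(-r*dt) * [p_u*1.368057 + p_m*0.622287 + p_d*0.099381] = 0.660382
  V(0,+0) = exp(-r*dt) * [p_u*0.660382 + p_m*0.170596 + p_d*0.016675] = 0.227170


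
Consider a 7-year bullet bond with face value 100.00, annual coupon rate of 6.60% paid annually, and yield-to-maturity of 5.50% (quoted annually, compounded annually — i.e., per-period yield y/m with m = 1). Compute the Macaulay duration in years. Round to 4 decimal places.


Answer: Macaulay duration = 5.8656 years

Derivation:
Coupon per period c = face * coupon_rate / m = 6.600000
Periods per year m = 1; per-period yield y/m = 0.055000
Number of cashflows N = 7
Cashflows (t years, CF_t, discount factor 1/(1+y/m)^(m*t), PV):
  t = 1.0000: CF_t = 6.600000, DF = 0.947867, PV = 6.255924
  t = 2.0000: CF_t = 6.600000, DF = 0.898452, PV = 5.929786
  t = 3.0000: CF_t = 6.600000, DF = 0.851614, PV = 5.620650
  t = 4.0000: CF_t = 6.600000, DF = 0.807217, PV = 5.327631
  t = 5.0000: CF_t = 6.600000, DF = 0.765134, PV = 5.049887
  t = 6.0000: CF_t = 6.600000, DF = 0.725246, PV = 4.786622
  t = 7.0000: CF_t = 106.600000, DF = 0.687437, PV = 73.280764
Price P = sum_t PV_t = 106.251264
Macaulay numerator sum_t t * PV_t:
  t * PV_t at t = 1.0000: 6.255924
  t * PV_t at t = 2.0000: 11.859572
  t * PV_t at t = 3.0000: 16.861951
  t * PV_t at t = 4.0000: 21.310522
  t * PV_t at t = 5.0000: 25.249434
  t * PV_t at t = 6.0000: 28.719735
  t * PV_t at t = 7.0000: 512.965347
Macaulay duration D = (sum_t t * PV_t) / P = 623.222484 / 106.251264 = 5.865554


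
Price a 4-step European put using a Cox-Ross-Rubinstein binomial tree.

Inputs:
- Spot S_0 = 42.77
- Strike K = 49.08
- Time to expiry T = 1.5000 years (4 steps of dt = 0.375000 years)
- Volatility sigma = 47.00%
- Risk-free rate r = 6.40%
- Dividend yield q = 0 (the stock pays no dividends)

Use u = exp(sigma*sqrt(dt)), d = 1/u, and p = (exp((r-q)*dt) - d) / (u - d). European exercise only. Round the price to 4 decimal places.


dt = T/N = 0.375000
u = exp(sigma*sqrt(dt)) = 1.333511; d = 1/u = 0.749900
p = (exp((r-q)*dt) - d) / (u - d) = 0.470160
Discount per step: exp(-r*dt) = 0.976286
Stock lattice S(k, i) with i counting down-moves:
  k=0: S(0,0) = 42.7700
  k=1: S(1,0) = 57.0343; S(1,1) = 32.0732
  k=2: S(2,0) = 76.0558; S(2,1) = 42.7700; S(2,2) = 24.0517
  k=3: S(3,0) = 101.4212; S(3,1) = 57.0343; S(3,2) = 32.0732; S(3,3) = 18.0364
  k=4: S(4,0) = 135.2462; S(4,1) = 76.0558; S(4,2) = 42.7700; S(4,3) = 24.0517; S(4,4) = 13.5255
Terminal payoffs V(N, i) = max(K - S_T, 0):
  V(4,0) = 0.000000; V(4,1) = 0.000000; V(4,2) = 6.310000; V(4,3) = 25.028272; V(4,4) = 35.554501
Backward induction: V(k, i) = exp(-r*dt) * [p * V(k+1, i) + (1-p) * V(k+1, i+1)].
  V(3,0) = exp(-r*dt) * [p*0.000000 + (1-p)*0.000000] = 0.000000
  V(3,1) = exp(-r*dt) * [p*0.000000 + (1-p)*6.310000] = 3.264009
  V(3,2) = exp(-r*dt) * [p*6.310000 + (1-p)*25.028272] = 15.842868
  V(3,3) = exp(-r*dt) * [p*25.028272 + (1-p)*35.554501] = 29.879705
  V(2,0) = exp(-r*dt) * [p*0.000000 + (1-p)*3.264009] = 1.688392
  V(2,1) = exp(-r*dt) * [p*3.264009 + (1-p)*15.842868] = 9.693342
  V(2,2) = exp(-r*dt) * [p*15.842868 + (1-p)*29.879705] = 22.728079
  V(1,0) = exp(-r*dt) * [p*1.688392 + (1-p)*9.693342] = 5.789118
  V(1,1) = exp(-r*dt) * [p*9.693342 + (1-p)*22.728079] = 16.206022
  V(0,0) = exp(-r*dt) * [p*5.789118 + (1-p)*16.206022] = 11.040243

Answer: Price = V(0,0) = 11.0402


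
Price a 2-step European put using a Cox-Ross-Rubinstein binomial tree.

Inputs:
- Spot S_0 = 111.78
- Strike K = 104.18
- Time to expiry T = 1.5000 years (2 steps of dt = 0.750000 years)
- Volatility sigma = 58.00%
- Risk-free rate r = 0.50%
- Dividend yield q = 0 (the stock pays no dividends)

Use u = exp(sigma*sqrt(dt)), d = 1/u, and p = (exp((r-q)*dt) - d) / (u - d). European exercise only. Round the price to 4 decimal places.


dt = T/N = 0.750000
u = exp(sigma*sqrt(dt)) = 1.652509; d = 1/u = 0.605140
p = (exp((r-q)*dt) - d) / (u - d) = 0.380589
Discount per step: exp(-r*dt) = 0.996257
Stock lattice S(k, i) with i counting down-moves:
  k=0: S(0,0) = 111.7800
  k=1: S(1,0) = 184.7175; S(1,1) = 67.6426
  k=2: S(2,0) = 305.2473; S(2,1) = 111.7800; S(2,2) = 40.9333
Terminal payoffs V(N, i) = max(K - S_T, 0):
  V(2,0) = 0.000000; V(2,1) = 0.000000; V(2,2) = 63.246730
Backward induction: V(k, i) = exp(-r*dt) * [p * V(k+1, i) + (1-p) * V(k+1, i+1)].
  V(1,0) = exp(-r*dt) * [p*0.000000 + (1-p)*0.000000] = 0.000000
  V(1,1) = exp(-r*dt) * [p*0.000000 + (1-p)*63.246730] = 39.029107
  V(0,0) = exp(-r*dt) * [p*0.000000 + (1-p)*39.029107] = 24.084584

Answer: Price = V(0,0) = 24.0846


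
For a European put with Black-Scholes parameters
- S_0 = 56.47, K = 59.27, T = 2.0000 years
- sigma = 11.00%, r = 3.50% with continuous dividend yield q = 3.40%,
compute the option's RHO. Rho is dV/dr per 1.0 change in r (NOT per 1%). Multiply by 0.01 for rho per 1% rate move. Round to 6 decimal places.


d1 = -0.2204485879; d2 = -0.3760120798
phi(d1) = 0.3893652916; exp(-qT) = 0.9342604736; exp(-rT) = 0.9323938199
N(-d2) = 0.6465460422
Rho = -K*T*exp(-rT)*N(-d2) = -59.2700 * 2.0000 * 0.9323938199 * 0.6465460422 = -71.460124

Answer: Rho = -71.460124


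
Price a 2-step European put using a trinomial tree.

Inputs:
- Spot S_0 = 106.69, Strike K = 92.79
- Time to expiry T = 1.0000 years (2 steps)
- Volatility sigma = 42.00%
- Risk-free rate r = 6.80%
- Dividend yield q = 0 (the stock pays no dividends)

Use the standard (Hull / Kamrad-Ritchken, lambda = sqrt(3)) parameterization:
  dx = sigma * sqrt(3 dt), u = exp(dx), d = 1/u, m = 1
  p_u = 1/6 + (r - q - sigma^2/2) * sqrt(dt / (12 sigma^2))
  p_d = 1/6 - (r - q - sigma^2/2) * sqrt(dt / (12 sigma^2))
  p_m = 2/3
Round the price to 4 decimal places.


dt = T/N = 0.500000; dx = sigma*sqrt(3*dt) = 0.514393
u = exp(dx) = 1.672623; d = 1/u = 0.597863
p_u = 0.156849, p_m = 0.666667, p_d = 0.176484
Discount per step: exp(-r*dt) = 0.966572
Stock lattice S(k, j) with j the centered position index:
  k=0: S(0,+0) = 106.6900
  k=1: S(1,-1) = 63.7861; S(1,+0) = 106.6900; S(1,+1) = 178.4521
  k=2: S(2,-2) = 38.1354; S(2,-1) = 63.7861; S(2,+0) = 106.6900; S(2,+1) = 178.4521; S(2,+2) = 298.4830
Terminal payoffs V(N, j) = max(K - S_T, 0):
  V(2,-2) = 54.654647; V(2,-1) = 29.003945; V(2,+0) = 0.000000; V(2,+1) = 0.000000; V(2,+2) = 0.000000
Backward induction: V(k, j) = exp(-r*dt) * [p_u * V(k+1, j+1) + p_m * V(k+1, j) + p_d * V(k+1, j-1)]
  V(1,-1) = exp(-r*dt) * [p_u*0.000000 + p_m*29.003945 + p_d*54.654647] = 28.012825
  V(1,+0) = exp(-r*dt) * [p_u*0.000000 + p_m*0.000000 + p_d*29.003945] = 4.947623
  V(1,+1) = exp(-r*dt) * [p_u*0.000000 + p_m*0.000000 + p_d*0.000000] = 0.000000
  V(0,+0) = exp(-r*dt) * [p_u*0.000000 + p_m*4.947623 + p_d*28.012825] = 7.966707

Answer: Price = V(0,0) = 7.9667


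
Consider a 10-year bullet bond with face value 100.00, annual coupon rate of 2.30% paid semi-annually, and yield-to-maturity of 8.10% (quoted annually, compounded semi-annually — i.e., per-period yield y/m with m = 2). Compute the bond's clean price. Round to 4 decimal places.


Coupon per period c = face * coupon_rate / m = 1.150000
Periods per year m = 2; per-period yield y/m = 0.040500
Number of cashflows N = 20
Cashflows (t years, CF_t, discount factor 1/(1+y/m)^(m*t), PV):
  t = 0.5000: CF_t = 1.150000, DF = 0.961076, PV = 1.105238
  t = 1.0000: CF_t = 1.150000, DF = 0.923668, PV = 1.062218
  t = 1.5000: CF_t = 1.150000, DF = 0.887715, PV = 1.020873
  t = 2.0000: CF_t = 1.150000, DF = 0.853162, PV = 0.981137
  t = 2.5000: CF_t = 1.150000, DF = 0.819954, PV = 0.942947
  t = 3.0000: CF_t = 1.150000, DF = 0.788039, PV = 0.906244
  t = 3.5000: CF_t = 1.150000, DF = 0.757365, PV = 0.870970
  t = 4.0000: CF_t = 1.150000, DF = 0.727886, PV = 0.837069
  t = 4.5000: CF_t = 1.150000, DF = 0.699554, PV = 0.804487
  t = 5.0000: CF_t = 1.150000, DF = 0.672325, PV = 0.773174
  t = 5.5000: CF_t = 1.150000, DF = 0.646156, PV = 0.743079
  t = 6.0000: CF_t = 1.150000, DF = 0.621005, PV = 0.714156
  t = 6.5000: CF_t = 1.150000, DF = 0.596833, PV = 0.686358
  t = 7.0000: CF_t = 1.150000, DF = 0.573602, PV = 0.659643
  t = 7.5000: CF_t = 1.150000, DF = 0.551276, PV = 0.633967
  t = 8.0000: CF_t = 1.150000, DF = 0.529818, PV = 0.609291
  t = 8.5000: CF_t = 1.150000, DF = 0.509196, PV = 0.585575
  t = 9.0000: CF_t = 1.150000, DF = 0.489376, PV = 0.562782
  t = 9.5000: CF_t = 1.150000, DF = 0.470328, PV = 0.540877
  t = 10.0000: CF_t = 101.150000, DF = 0.452021, PV = 45.721892
Price P = sum_t PV_t = 60.761975

Answer: Price = 60.7620


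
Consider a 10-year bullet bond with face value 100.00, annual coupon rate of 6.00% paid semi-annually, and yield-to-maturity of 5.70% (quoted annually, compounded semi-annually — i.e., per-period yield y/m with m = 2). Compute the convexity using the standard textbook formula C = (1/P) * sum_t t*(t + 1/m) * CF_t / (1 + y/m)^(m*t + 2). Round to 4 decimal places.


Coupon per period c = face * coupon_rate / m = 3.000000
Periods per year m = 2; per-period yield y/m = 0.028500
Number of cashflows N = 20
Cashflows (t years, CF_t, discount factor 1/(1+y/m)^(m*t), PV):
  t = 0.5000: CF_t = 3.000000, DF = 0.972290, PV = 2.916869
  t = 1.0000: CF_t = 3.000000, DF = 0.945347, PV = 2.836042
  t = 1.5000: CF_t = 3.000000, DF = 0.919152, PV = 2.757455
  t = 2.0000: CF_t = 3.000000, DF = 0.893682, PV = 2.681045
  t = 2.5000: CF_t = 3.000000, DF = 0.868917, PV = 2.606752
  t = 3.0000: CF_t = 3.000000, DF = 0.844840, PV = 2.534519
  t = 3.5000: CF_t = 3.000000, DF = 0.821429, PV = 2.464286
  t = 4.0000: CF_t = 3.000000, DF = 0.798667, PV = 2.396000
  t = 4.5000: CF_t = 3.000000, DF = 0.776536, PV = 2.329607
  t = 5.0000: CF_t = 3.000000, DF = 0.755018, PV = 2.265053
  t = 5.5000: CF_t = 3.000000, DF = 0.734096, PV = 2.202287
  t = 6.0000: CF_t = 3.000000, DF = 0.713754, PV = 2.141261
  t = 6.5000: CF_t = 3.000000, DF = 0.693976, PV = 2.081927
  t = 7.0000: CF_t = 3.000000, DF = 0.674745, PV = 2.024236
  t = 7.5000: CF_t = 3.000000, DF = 0.656048, PV = 1.968144
  t = 8.0000: CF_t = 3.000000, DF = 0.637869, PV = 1.913606
  t = 8.5000: CF_t = 3.000000, DF = 0.620193, PV = 1.860579
  t = 9.0000: CF_t = 3.000000, DF = 0.603007, PV = 1.809022
  t = 9.5000: CF_t = 3.000000, DF = 0.586298, PV = 1.758894
  t = 10.0000: CF_t = 103.000000, DF = 0.570051, PV = 58.715303
Price P = sum_t PV_t = 102.262887
Convexity numerator sum_t t*(t + 1/m) * CF_t / (1+y/m)^(m*t + 2):
  t = 0.5000: term = 1.378727
  t = 1.0000: term = 4.021567
  t = 1.5000: term = 7.820257
  t = 2.0000: term = 12.672593
  t = 2.5000: term = 18.482148
  t = 3.0000: term = 25.158004
  t = 3.5000: term = 32.614493
  t = 4.0000: term = 40.770947
  t = 4.5000: term = 49.551467
  t = 5.0000: term = 58.884690
  t = 5.5000: term = 68.703577
  t = 6.0000: term = 78.945198
  t = 6.5000: term = 89.550540
  t = 7.0000: term = 100.464314
  t = 7.5000: term = 111.634768
  t = 8.0000: term = 123.013518
  t = 8.5000: term = 134.555379
  t = 9.0000: term = 146.218205
  t = 9.5000: term = 157.962735
  t = 10.0000: term = 5828.167316
Convexity = (1/P) * sum = 7090.570443 / 102.262887 = 69.336693

Answer: Convexity = 69.3367


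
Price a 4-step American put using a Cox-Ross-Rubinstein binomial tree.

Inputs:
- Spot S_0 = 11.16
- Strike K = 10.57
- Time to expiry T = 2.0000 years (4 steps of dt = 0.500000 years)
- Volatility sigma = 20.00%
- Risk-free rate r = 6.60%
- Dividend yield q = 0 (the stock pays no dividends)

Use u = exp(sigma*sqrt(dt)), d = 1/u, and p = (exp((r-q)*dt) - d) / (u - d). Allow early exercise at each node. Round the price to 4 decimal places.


Answer: Price = V(0,0) = 0.5136

Derivation:
dt = T/N = 0.500000
u = exp(sigma*sqrt(dt)) = 1.151910; d = 1/u = 0.868123
p = (exp((r-q)*dt) - d) / (u - d) = 0.582928
Discount per step: exp(-r*dt) = 0.967539
Stock lattice S(k, i) with i counting down-moves:
  k=0: S(0,0) = 11.1600
  k=1: S(1,0) = 12.8553; S(1,1) = 9.6883
  k=2: S(2,0) = 14.8082; S(2,1) = 11.1600; S(2,2) = 8.4106
  k=3: S(3,0) = 17.0577; S(3,1) = 12.8553; S(3,2) = 9.6883; S(3,3) = 7.3014
  k=4: S(4,0) = 19.6489; S(4,1) = 14.8082; S(4,2) = 11.1600; S(4,3) = 8.4106; S(4,4) = 6.3386
Terminal payoffs V(N, i) = max(K - S_T, 0):
  V(4,0) = 0.000000; V(4,1) = 0.000000; V(4,2) = 0.000000; V(4,3) = 2.159396; V(4,4) = 4.231447
Backward induction: V(k, i) = exp(-r*dt) * [p * V(k+1, i) + (1-p) * V(k+1, i+1)]; then take max(V_cont, immediate exercise) for American.
  V(3,0) = exp(-r*dt) * [p*0.000000 + (1-p)*0.000000] = 0.000000; exercise = 0.000000; V(3,0) = max -> 0.000000
  V(3,1) = exp(-r*dt) * [p*0.000000 + (1-p)*0.000000] = 0.000000; exercise = 0.000000; V(3,1) = max -> 0.000000
  V(3,2) = exp(-r*dt) * [p*0.000000 + (1-p)*2.159396] = 0.871388; exercise = 0.881742; V(3,2) = max -> 0.881742
  V(3,3) = exp(-r*dt) * [p*2.159396 + (1-p)*4.231447] = 2.925440; exercise = 3.268558; V(3,3) = max -> 3.268558
  V(2,0) = exp(-r*dt) * [p*0.000000 + (1-p)*0.000000] = 0.000000; exercise = 0.000000; V(2,0) = max -> 0.000000
  V(2,1) = exp(-r*dt) * [p*0.000000 + (1-p)*0.881742] = 0.355812; exercise = 0.000000; V(2,1) = max -> 0.355812
  V(2,2) = exp(-r*dt) * [p*0.881742 + (1-p)*3.268558] = 1.816279; exercise = 2.159396; V(2,2) = max -> 2.159396
  V(1,0) = exp(-r*dt) * [p*0.000000 + (1-p)*0.355812] = 0.143582; exercise = 0.000000; V(1,0) = max -> 0.143582
  V(1,1) = exp(-r*dt) * [p*0.355812 + (1-p)*2.159396] = 1.072068; exercise = 0.881742; V(1,1) = max -> 1.072068
  V(0,0) = exp(-r*dt) * [p*0.143582 + (1-p)*1.072068] = 0.513596; exercise = 0.000000; V(0,0) = max -> 0.513596


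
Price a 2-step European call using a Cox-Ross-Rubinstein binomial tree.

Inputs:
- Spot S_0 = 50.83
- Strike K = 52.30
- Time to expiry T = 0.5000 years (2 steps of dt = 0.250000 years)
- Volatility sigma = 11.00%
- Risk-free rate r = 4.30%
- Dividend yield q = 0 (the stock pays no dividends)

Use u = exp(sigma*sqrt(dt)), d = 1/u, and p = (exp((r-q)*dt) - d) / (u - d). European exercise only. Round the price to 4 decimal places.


dt = T/N = 0.250000
u = exp(sigma*sqrt(dt)) = 1.056541; d = 1/u = 0.946485
p = (exp((r-q)*dt) - d) / (u - d) = 0.584458
Discount per step: exp(-r*dt) = 0.989308
Stock lattice S(k, i) with i counting down-moves:
  k=0: S(0,0) = 50.8300
  k=1: S(1,0) = 53.7040; S(1,1) = 48.1098
  k=2: S(2,0) = 56.7404; S(2,1) = 50.8300; S(2,2) = 45.5352
Terminal payoffs V(N, i) = max(S_T - K, 0):
  V(2,0) = 4.440414; V(2,1) = 0.000000; V(2,2) = 0.000000
Backward induction: V(k, i) = exp(-r*dt) * [p * V(k+1, i) + (1-p) * V(k+1, i+1)].
  V(1,0) = exp(-r*dt) * [p*4.440414 + (1-p)*0.000000] = 2.567488
  V(1,1) = exp(-r*dt) * [p*0.000000 + (1-p)*0.000000] = 0.000000
  V(0,0) = exp(-r*dt) * [p*2.567488 + (1-p)*0.000000] = 1.484545

Answer: Price = V(0,0) = 1.4845


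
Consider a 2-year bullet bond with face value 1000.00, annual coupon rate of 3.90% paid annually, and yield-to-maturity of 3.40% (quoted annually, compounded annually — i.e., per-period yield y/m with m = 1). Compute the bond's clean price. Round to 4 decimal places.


Answer: Price = 1009.5122

Derivation:
Coupon per period c = face * coupon_rate / m = 39.000000
Periods per year m = 1; per-period yield y/m = 0.034000
Number of cashflows N = 2
Cashflows (t years, CF_t, discount factor 1/(1+y/m)^(m*t), PV):
  t = 1.0000: CF_t = 39.000000, DF = 0.967118, PV = 37.717602
  t = 2.0000: CF_t = 1039.000000, DF = 0.935317, PV = 971.794574
Price P = sum_t PV_t = 1009.512176


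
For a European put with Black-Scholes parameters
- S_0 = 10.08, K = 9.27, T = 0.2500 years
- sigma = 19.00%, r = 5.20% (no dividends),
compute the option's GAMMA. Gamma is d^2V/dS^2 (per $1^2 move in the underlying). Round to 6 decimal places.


Answer: Gamma = 0.235998

Derivation:
d1 = 1.0661303481; d2 = 0.9711303481
phi(d1) = 0.2259920420; exp(-qT) = 1.0000000000; exp(-rT) = 0.9870841350
Gamma = exp(-qT) * phi(d1) / (S * sigma * sqrt(T)) = 1.0000000000 * 0.2259920420 / (10.0800 * 0.1900 * 0.5000000000) = 0.235998
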